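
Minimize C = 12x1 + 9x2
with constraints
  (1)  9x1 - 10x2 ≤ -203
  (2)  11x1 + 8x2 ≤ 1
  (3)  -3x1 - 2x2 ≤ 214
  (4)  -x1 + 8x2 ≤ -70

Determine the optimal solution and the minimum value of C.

x1 = -1273/24, x2 = -439/16, minimum C = -14135/16

Vertices and C = 12x1 + 9x2:
  (-1273/24, -439/16) → C = -14135/16
  (-1162/31, -833/62) → C = -35385/62
  (-786/13, -212/13) → C = -11340/13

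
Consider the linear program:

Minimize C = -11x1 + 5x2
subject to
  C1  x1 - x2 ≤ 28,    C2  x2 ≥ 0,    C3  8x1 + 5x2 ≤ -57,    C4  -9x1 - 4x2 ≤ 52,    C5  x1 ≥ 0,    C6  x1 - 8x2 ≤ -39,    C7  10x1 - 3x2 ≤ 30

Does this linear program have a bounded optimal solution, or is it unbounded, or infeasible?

The boundaries x1 = 0 and x1 - 8x2 = -39 meet at (0, 39/8), but that point violates 8x1 + 5x2 ≤ -57. Every candidate vertex is excluded by some other constraint, so the feasible region is empty.

infeasible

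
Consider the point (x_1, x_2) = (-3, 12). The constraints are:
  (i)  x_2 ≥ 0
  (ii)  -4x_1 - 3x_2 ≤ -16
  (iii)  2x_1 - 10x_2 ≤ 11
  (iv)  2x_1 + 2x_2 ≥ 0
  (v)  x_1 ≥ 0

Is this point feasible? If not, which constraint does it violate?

not feasible — violates (v)

Constraint (v): x_1 = -3, which is not ≥ 0. All other constraints are satisfied.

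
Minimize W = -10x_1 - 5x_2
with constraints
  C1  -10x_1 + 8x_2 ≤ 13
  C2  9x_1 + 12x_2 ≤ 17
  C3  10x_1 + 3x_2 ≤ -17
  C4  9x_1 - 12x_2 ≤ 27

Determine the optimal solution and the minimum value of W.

Vertices and W = -10x_1 - 5x_2:
  (-35/22, -4/11) → W = 195/11
  (-31/4, -129/16) → W = 1885/16
  (-41/49, -141/49) → W = 1115/49

At the optimal vertex, -10x_1 + 8x_2 = 13 and 10x_1 + 3x_2 = -17.
Solving simultaneously gives x_1 = -35/22, x_2 = -4/11.

x_1 = -35/22, x_2 = -4/11, minimum W = 195/11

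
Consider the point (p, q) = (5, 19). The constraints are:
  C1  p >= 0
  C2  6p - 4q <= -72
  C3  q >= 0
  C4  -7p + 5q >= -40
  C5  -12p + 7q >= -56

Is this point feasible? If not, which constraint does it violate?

not feasible — violates C2

Constraint C2: 6p - 4q = -46, which is not ≤ -72. All other constraints are satisfied.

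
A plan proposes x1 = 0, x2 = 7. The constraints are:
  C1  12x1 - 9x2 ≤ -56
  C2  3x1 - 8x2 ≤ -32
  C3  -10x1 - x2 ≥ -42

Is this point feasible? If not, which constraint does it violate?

feasible

C1: -63 ≤ -56 ✓
C2: -56 ≤ -32 ✓
C3: -7 ≥ -42 ✓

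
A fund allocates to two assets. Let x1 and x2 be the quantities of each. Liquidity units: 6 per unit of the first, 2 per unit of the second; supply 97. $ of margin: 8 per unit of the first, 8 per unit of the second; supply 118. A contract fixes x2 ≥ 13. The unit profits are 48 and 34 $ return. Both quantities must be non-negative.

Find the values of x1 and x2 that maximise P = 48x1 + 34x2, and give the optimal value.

x1 = 7/4, x2 = 13, maximum P = 526

Feasible corners and P = 48x1 + 34x2:
  (0, 59/4) → P = 1003/2
  (0, 13) → P = 442
  (7/4, 13) → P = 526

The optimum lies where 8x1 + 8x2 = 118 and x2 = 13.
Solving simultaneously gives x1 = 7/4, x2 = 13.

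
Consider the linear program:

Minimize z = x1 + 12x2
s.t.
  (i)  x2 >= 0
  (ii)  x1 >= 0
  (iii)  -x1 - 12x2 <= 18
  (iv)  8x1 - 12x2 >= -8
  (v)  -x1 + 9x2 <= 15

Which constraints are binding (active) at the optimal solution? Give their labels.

(i) and (ii)

Extreme points and z = x1 + 12x2:
  (0, 0) → z = 0
  (0, 2/3) → z = 8
  (9/5, 28/15) → z = 121/5
The feasible region is unbounded (it extends along (1, 0), (9, 1)), but z strictly increases along every unbounded feasible direction, so there is no improving ray and the minimum is attained at a vertex.

The minimum is at (0, 0). Substituting into each constraint, equality holds for (i) and (ii); the remaining constraints have slack.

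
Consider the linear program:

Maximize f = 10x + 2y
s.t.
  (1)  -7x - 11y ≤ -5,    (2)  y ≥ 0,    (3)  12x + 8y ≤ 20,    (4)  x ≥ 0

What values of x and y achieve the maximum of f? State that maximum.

Feasible corners and f = 10x + 2y:
  (5/7, 0) → f = 50/7
  (0, 5/11) → f = 10/11
  (5/3, 0) → f = 50/3
  (0, 5/2) → f = 5

x = 5/3, y = 0, maximum f = 50/3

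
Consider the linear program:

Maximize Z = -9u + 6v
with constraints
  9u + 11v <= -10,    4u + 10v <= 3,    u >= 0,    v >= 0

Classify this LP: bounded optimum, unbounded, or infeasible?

The boundaries 9u + 11v = -10 and 4u + 10v = 3 meet at (-133/46, 67/46), but that point violates u ≥ 0. Every candidate vertex is excluded by some other constraint, so the feasible region is empty.

infeasible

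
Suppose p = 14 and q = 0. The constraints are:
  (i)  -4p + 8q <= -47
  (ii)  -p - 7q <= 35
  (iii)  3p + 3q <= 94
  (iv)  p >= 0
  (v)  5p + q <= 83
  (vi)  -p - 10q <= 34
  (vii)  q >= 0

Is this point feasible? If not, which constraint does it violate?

feasible

(i): -56 ≤ -47 ✓
(ii): -14 ≤ 35 ✓
(iii): 42 ≤ 94 ✓
(iv): 14 ≥ 0 ✓
(v): 70 ≤ 83 ✓
(vi): -14 ≤ 34 ✓
(vii): 0 ≥ 0 ✓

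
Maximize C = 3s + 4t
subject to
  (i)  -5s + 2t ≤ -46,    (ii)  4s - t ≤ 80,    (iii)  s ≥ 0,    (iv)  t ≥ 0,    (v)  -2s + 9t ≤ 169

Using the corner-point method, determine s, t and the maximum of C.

Corner points and C = 3s + 4t:
  (46/5, 0) → C = 138/5
  (752/41, 937/41) → C = 6004/41
  (20, 0) → C = 60
  (889/34, 418/17) → C = 6011/34

The binding constraints are 4s - t = 80 and -2s + 9t = 169.
Solving simultaneously gives s = 889/34, t = 418/17.

s = 889/34, t = 418/17, maximum C = 6011/34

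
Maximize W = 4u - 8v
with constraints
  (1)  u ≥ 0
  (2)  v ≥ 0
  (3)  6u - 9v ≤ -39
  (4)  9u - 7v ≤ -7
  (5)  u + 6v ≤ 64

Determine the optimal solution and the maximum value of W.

Vertices and W = 4u - 8v:
  (0, 13/3) → W = -104/3
  (0, 32/3) → W = -256/3
  (70/13, 103/13) → W = -544/13
  (406/61, 583/61) → W = -3040/61

u = 0, v = 13/3, maximum W = -104/3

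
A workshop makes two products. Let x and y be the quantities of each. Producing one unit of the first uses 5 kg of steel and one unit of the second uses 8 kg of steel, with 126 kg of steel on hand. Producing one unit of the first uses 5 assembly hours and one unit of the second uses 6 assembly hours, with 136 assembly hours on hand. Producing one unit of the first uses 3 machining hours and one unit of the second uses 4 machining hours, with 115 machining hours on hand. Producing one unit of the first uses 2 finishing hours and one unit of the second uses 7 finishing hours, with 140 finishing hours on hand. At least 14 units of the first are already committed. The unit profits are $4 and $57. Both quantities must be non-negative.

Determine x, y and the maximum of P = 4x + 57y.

Vertices and P = 4x + 57y:
  (126/5, 0) → P = 504/5
  (14, 0) → P = 56
  (14, 7) → P = 455

The binding constraints are 5x + 8y = 126 and x = 14.
Solving simultaneously gives x = 14, y = 7.

x = 14, y = 7, maximum P = 455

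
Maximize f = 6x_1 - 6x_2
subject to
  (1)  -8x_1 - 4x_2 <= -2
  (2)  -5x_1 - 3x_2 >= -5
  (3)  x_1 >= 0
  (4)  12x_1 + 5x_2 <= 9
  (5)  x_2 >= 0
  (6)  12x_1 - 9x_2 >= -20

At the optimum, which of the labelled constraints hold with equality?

(4) and (5)

Feasible corners and f = 6x_1 - 6x_2:
  (0, 1/2) → f = -3
  (1/4, 0) → f = 3/2
  (0, 5/3) → f = -10
  (2/11, 15/11) → f = -78/11
  (3/4, 0) → f = 9/2

The maximum is at (3/4, 0). Substituting into each constraint, equality holds for (4) and (5); the remaining constraints have slack.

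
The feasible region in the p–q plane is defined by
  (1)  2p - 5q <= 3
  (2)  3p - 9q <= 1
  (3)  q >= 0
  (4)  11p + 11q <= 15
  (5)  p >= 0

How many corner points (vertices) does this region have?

4

Of the 10 pairwise boundary intersections, those satisfying every inequality are:
  (1/3, 0)
  (73/66, 17/66)
  (0, 0)
  (0, 15/11)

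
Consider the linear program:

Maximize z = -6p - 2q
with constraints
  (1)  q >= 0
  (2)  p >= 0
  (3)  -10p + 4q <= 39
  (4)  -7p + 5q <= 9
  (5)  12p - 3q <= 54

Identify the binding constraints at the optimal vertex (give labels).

Feasible corners and z = -6p - 2q:
  (0, 0) → z = 0
  (9/2, 0) → z = -27
  (0, 9/5) → z = -18/5
  (99/13, 162/13) → z = -918/13

The maximum is at (0, 0). Substituting into each constraint, equality holds for (1) and (2); the remaining constraints have slack.

(1) and (2)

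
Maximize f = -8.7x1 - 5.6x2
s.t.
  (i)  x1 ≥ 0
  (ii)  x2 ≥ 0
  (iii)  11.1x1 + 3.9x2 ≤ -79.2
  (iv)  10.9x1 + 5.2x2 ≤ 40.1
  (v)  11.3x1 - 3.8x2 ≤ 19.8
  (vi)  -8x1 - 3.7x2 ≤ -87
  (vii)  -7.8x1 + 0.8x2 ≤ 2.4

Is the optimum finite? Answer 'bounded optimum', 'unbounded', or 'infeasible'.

infeasible

The boundaries -8x1 - 3.7x2 = -87 and -7.8x1 + 0.8x2 = 2.4 meet at (3036/1763, 34890/1763), but that point violates 11.1x1 + 3.9x2 ≤ -79.2. Every candidate vertex is excluded by some other constraint, so the feasible region is empty.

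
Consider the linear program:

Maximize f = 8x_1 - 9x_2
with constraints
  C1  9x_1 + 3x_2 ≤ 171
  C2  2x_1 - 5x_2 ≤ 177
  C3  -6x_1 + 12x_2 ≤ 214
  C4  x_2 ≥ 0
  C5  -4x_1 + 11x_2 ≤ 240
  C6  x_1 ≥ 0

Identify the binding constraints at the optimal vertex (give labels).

Feasible corners and f = 8x_1 - 9x_2:
  (235/21, 164/7) → f = -364/3
  (19, 0) → f = 152
  (0, 107/6) → f = -321/2
  (0, 0) → f = 0

The maximum is at (19, 0). Substituting into each constraint, equality holds for C1 and C4; the remaining constraints have slack.

C1 and C4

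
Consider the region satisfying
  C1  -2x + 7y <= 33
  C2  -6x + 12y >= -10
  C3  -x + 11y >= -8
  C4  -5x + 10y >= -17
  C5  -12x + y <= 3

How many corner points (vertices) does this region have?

Of the 9 pairwise boundary intersections, those satisfying every inequality are:
  (233/9, 109/9)
  (6/41, 195/41)
  (7/27, -19/27)
  (-41/131, -99/131)

4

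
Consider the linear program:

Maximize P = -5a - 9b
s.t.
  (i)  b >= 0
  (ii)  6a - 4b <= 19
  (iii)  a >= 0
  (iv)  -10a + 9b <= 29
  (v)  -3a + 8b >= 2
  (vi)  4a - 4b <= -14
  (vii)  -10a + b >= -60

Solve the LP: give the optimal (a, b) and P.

Feasible corners and P = -5a - 9b:
  (5/2, 6) → P = -133/2
  (569/80, 89/8) → P = -2171/16
  (127/18, 95/9) → P = -2345/18

The binding constraints are -10a + 9b = 29 and 4a - 4b = -14.
Solving simultaneously gives a = 5/2, b = 6.

a = 5/2, b = 6, maximum P = -133/2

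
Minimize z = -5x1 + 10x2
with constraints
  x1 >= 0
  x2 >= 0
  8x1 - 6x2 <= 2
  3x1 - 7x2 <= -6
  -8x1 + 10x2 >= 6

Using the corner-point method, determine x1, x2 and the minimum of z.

x1 = 9/13, x2 = 15/13, minimum z = 105/13

Corner points and z = -5x1 + 10x2:
  (0, 6/7) → z = 60/7
  (7/4, 2) → z = 45/4
  (9/13, 15/13) → z = 105/13
The feasible region is unbounded (it extends along (0, 1), (3, 4)), but z strictly increases along every unbounded feasible direction, so there is no improving ray and the minimum is attained at a vertex.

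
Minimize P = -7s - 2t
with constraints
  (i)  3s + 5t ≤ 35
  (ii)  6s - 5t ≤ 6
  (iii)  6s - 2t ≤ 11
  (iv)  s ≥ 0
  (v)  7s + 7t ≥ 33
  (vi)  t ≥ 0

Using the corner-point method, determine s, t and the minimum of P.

s = 125/36, t = 59/12, minimum P = -1229/36

Corner points and P = -7s - 2t:
  (125/36, 59/12) → P = -1229/36
  (0, 7) → P = -14
  (143/56, 121/56) → P = -1243/56
  (0, 33/7) → P = -66/7

At the optimal vertex, 3s + 5t = 35 and 6s - 2t = 11.
Solving simultaneously gives s = 125/36, t = 59/12.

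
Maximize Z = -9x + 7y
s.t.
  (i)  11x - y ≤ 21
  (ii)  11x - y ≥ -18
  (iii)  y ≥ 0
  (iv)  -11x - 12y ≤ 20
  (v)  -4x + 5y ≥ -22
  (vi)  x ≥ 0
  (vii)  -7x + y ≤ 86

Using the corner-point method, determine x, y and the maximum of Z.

Feasible corners and Z = -9x + 7y:
  (21/11, 0) → Z = -189/11
  (107/4, 1093/4) → Z = 1672
  (0, 18) → Z = 126
  (17, 205) → Z = 1282
  (0, 0) → Z = 0

x = 107/4, y = 1093/4, maximum Z = 1672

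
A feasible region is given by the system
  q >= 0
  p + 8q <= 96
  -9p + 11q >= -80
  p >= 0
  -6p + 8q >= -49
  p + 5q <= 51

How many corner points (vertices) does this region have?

Pairwise boundary intersections that survive every other constraint:
  (0, 0)
  (49/6, 0)
  (101/6, 13/2)
  (961/56, 379/56)
  (0, 51/5)

5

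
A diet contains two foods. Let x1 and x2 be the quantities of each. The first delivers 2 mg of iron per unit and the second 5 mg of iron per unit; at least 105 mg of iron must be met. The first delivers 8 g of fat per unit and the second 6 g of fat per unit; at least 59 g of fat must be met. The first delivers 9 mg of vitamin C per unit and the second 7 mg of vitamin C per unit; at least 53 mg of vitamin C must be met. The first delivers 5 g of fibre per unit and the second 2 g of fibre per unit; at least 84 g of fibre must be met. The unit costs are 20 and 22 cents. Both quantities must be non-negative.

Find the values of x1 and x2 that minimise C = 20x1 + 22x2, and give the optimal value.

Vertices and C = 20x1 + 22x2:
  (0, 42) → C = 924
  (105/2, 0) → C = 1050
  (10, 17) → C = 574
The feasible region is unbounded (it extends along (0, 1), (1, 0)), but C strictly increases along every unbounded feasible direction, so there is no improving ray and the minimum is attained at a vertex.

The binding constraints are 2x1 + 5x2 = 105 and 5x1 + 2x2 = 84.
Solving simultaneously gives x1 = 10, x2 = 17.

x1 = 10, x2 = 17, minimum C = 574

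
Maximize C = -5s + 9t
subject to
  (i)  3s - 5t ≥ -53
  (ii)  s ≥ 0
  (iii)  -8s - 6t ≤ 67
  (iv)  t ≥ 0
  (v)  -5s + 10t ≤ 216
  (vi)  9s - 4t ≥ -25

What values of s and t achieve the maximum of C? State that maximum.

Extreme points and C = -5s + 9t:
  (110, 383/5) → C = 697/5
  (29/11, 134/11) → C = 1061/11
  (0, 0) → C = 0
  (0, 25/4) → C = 225/4
The feasible region is unbounded (it extends along (2, 1), (1, 0)), but C strictly decreases along every unbounded feasible direction, so there is no improving ray and the maximum is attained at a vertex.

s = 110, t = 383/5, maximum C = 697/5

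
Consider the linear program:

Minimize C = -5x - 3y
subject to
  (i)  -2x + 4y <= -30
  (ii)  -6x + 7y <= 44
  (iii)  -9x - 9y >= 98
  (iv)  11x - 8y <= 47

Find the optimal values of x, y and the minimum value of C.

Vertices and C = -5x - 3y:
  (-193/5, -134/5) → C = 1367/5
  (-61/27, -233/27) → C = 1004/27
  (-19/9, -79/9) → C = 332/9
The feasible region is unbounded (it extends along (-7, -6), (-8, -11)), but C strictly increases along every unbounded feasible direction, so there is no improving ray and the minimum is attained at a vertex.

The optimum lies where -9x - 9y = 98 and 11x - 8y = 47.
Solving simultaneously gives x = -19/9, y = -79/9.

x = -19/9, y = -79/9, minimum C = 332/9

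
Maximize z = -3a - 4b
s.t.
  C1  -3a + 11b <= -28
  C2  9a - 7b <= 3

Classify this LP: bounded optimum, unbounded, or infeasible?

unbounded

From the feasible point (-163/78, -81/26), moving in the direction (-11, -3) keeps every constraint satisfied while z increases without bound.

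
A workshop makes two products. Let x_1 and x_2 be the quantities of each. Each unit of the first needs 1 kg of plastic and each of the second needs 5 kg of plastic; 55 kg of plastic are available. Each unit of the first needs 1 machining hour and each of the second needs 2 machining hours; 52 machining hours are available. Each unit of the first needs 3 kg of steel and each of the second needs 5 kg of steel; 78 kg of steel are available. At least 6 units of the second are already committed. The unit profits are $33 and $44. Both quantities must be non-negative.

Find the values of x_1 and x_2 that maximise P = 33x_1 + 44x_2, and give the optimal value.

x_1 = 16, x_2 = 6, maximum P = 792

The optimum lies where 3x_1 + 5x_2 = 78 and x_2 = 6.
Solving simultaneously gives x_1 = 16, x_2 = 6.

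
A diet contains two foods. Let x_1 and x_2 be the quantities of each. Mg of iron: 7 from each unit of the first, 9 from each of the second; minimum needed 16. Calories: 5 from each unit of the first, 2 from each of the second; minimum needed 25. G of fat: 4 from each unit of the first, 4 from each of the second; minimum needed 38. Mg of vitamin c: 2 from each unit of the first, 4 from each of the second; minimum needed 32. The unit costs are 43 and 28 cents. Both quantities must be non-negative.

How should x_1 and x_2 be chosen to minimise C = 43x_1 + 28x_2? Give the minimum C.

Extreme points and C = 43x_1 + 28x_2:
  (0, 25/2) → C = 350
  (16, 0) → C = 688
  (2, 15/2) → C = 296
  (3, 13/2) → C = 311
The feasible region is unbounded (it extends along (0, 1), (1, 0)), but C strictly increases along every unbounded feasible direction, so there is no improving ray and the minimum is attained at a vertex.

x_1 = 2, x_2 = 15/2, minimum C = 296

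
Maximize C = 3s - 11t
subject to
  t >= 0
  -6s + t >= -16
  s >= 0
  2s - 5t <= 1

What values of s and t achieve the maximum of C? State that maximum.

Vertices and C = 3s - 11t:
  (0, 0) → C = 0
  (1/2, 0) → C = 3/2
  (79/28, 13/14) → C = -7/4
The feasible region is unbounded (it extends along (0, 1), (1, 6)), but C strictly decreases along every unbounded feasible direction, so there is no improving ray and the maximum is attained at a vertex.

s = 1/2, t = 0, maximum C = 3/2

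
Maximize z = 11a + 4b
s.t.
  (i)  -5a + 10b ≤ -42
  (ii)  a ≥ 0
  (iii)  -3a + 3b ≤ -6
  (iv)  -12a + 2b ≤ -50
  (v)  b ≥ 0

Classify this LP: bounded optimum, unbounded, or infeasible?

From the feasible point (42/5, 0), moving in the direction (10, 5) keeps every constraint satisfied while z increases without bound.

unbounded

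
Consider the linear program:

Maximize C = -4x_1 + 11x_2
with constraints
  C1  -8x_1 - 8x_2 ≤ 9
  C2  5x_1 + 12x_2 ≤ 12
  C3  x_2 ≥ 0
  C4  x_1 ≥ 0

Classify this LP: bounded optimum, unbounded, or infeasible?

bounded optimum

Vertices and C = -4x_1 + 11x_2:
  (12/5, 0) → C = -48/5
  (0, 1) → C = 11
  (0, 0) → C = 0
The feasible region has finitely many vertices and no improving ray; the maximum is 11 at (0, 1).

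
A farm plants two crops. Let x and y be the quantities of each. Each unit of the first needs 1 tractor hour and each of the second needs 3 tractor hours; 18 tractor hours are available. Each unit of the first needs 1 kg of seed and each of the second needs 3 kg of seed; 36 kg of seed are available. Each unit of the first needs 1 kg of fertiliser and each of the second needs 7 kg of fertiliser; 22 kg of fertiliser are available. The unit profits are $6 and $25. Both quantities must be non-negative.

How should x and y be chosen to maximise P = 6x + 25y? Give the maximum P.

x = 15, y = 1, maximum P = 115

The binding constraints are x + 3y = 18 and x + 7y = 22.
Solving simultaneously gives x = 15, y = 1.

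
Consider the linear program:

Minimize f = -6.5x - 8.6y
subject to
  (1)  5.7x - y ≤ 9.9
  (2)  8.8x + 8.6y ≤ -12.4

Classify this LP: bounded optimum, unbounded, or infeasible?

unbounded

From the feasible point (3637/2891, -7890/2891), moving in the direction (-8.6, 8.8) keeps every constraint satisfied while f decreases without bound.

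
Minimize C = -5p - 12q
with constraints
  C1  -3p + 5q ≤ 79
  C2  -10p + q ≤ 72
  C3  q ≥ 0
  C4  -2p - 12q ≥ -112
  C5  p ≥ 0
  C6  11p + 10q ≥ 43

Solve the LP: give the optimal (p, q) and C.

p = 56, q = 0, minimum C = -280

Vertices and C = -5p - 12q:
  (56, 0) → C = -280
  (43/11, 0) → C = -215/11
  (0, 28/3) → C = -112
  (0, 43/10) → C = -258/5

The optimum lies where q = 0 and -2p - 12q = -112.
Solving simultaneously gives p = 56, q = 0.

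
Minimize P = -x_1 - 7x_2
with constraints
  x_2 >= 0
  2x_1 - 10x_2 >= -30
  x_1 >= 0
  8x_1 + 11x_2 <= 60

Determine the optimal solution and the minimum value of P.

Vertices and P = -x_1 - 7x_2:
  (0, 0) → P = 0
  (15/2, 0) → P = -15/2
  (0, 3) → P = -21
  (45/17, 60/17) → P = -465/17

The binding constraints are 2x_1 - 10x_2 = -30 and 8x_1 + 11x_2 = 60.
Solving simultaneously gives x_1 = 45/17, x_2 = 60/17.

x_1 = 45/17, x_2 = 60/17, minimum P = -465/17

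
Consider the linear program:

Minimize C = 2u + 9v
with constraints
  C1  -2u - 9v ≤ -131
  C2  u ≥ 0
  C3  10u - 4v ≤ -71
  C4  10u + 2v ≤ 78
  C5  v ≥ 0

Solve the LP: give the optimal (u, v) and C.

Extreme points and C = 2u + 9v:
  (0, 71/4) → C = 639/4
  (0, 39) → C = 351
  (17/6, 149/6) → C = 1375/6

The binding constraints are u = 0 and 10u - 4v = -71.
Solving simultaneously gives u = 0, v = 71/4.

u = 0, v = 71/4, minimum C = 639/4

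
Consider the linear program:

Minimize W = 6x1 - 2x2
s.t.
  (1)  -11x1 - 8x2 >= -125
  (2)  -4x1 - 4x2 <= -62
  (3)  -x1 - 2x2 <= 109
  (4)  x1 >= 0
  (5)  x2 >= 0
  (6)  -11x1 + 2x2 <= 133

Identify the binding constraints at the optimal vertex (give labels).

(1) and (4)

Feasible corners and W = 6x1 - 2x2:
  (1/3, 91/6) → W = -85/3
  (0, 125/8) → W = -125/4
  (0, 31/2) → W = -31

The minimum is at (0, 125/8). Substituting into each constraint, equality holds for (1) and (4); the remaining constraints have slack.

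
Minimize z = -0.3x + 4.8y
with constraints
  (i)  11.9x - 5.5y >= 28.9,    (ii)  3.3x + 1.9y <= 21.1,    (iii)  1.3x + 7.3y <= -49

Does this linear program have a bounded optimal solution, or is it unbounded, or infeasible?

unbounded

From the feasible point (-1951/3134, -20689/3134), moving in the direction (-5.5, -11.9) keeps every constraint satisfied while z decreases without bound.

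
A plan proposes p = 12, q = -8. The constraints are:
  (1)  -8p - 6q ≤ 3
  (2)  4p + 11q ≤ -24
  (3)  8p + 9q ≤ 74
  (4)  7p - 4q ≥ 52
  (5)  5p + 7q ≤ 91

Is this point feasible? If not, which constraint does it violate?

(1): -48 ≤ 3 ✓
(2): -40 ≤ -24 ✓
(3): 24 ≤ 74 ✓
(4): 116 ≥ 52 ✓
(5): 4 ≤ 91 ✓

feasible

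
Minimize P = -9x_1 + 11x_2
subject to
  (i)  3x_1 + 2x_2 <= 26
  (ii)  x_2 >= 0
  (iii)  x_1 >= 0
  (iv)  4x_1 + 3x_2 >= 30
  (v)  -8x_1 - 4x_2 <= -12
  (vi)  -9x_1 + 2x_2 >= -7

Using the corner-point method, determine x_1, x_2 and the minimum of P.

x_1 = 81/35, x_2 = 242/35, minimum P = 1933/35

Feasible corners and P = -9x_1 + 11x_2:
  (0, 13) → P = 143
  (11/4, 71/8) → P = 583/8
  (0, 10) → P = 110
  (81/35, 242/35) → P = 1933/35

The optimum lies where 4x_1 + 3x_2 = 30 and -9x_1 + 2x_2 = -7.
Solving simultaneously gives x_1 = 81/35, x_2 = 242/35.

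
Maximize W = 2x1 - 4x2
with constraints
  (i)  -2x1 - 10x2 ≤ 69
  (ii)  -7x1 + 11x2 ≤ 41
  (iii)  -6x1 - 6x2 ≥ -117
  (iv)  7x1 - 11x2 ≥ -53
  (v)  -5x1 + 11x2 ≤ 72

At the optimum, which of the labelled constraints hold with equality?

Corner points and W = 2x1 - 4x2:
  (-1169/92, -401/92) → W = -367/46
  (33, -27/2) → W = 120
  (347/36, 355/36) → W = -121/6

The maximum is at (33, -27/2). Substituting into each constraint, equality holds for (i) and (iii); the remaining constraints have slack.

(i) and (iii)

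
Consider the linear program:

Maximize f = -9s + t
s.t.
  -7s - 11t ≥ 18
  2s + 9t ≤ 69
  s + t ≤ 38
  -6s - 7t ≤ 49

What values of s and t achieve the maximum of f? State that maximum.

s = -231/10, t = 64/5, maximum f = 2207/10

Feasible corners and f = -9s + t:
  (-921/41, 519/41) → f = 8808/41
  (109, -71) → f = -1052
  (-231/10, 64/5) → f = 2207/10
  (315, -277) → f = -3112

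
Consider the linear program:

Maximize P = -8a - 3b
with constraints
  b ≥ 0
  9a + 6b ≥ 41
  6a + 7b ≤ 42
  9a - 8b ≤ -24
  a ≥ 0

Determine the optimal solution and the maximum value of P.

a = 35/27, b = 44/9, maximum P = -676/27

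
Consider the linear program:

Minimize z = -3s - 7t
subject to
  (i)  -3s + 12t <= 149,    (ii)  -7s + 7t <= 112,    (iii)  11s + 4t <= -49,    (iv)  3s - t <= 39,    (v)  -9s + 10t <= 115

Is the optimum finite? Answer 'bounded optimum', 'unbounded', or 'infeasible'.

bounded optimum

Corner points and z = -3s - 7t:
  (-45, -29) → z = 338
  (107/23, -576/23) → z = 3711/23
  (-475/73, 412/73) → z = -1459/73
The feasible region has finitely many vertices and no improving ray; the minimum is -1459/73 at (-475/73, 412/73).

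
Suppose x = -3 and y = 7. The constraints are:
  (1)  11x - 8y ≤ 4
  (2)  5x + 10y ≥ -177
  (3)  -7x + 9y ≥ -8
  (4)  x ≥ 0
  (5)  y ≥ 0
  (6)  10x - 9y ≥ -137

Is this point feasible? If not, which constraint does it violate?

not feasible — violates (4)

Constraint (4): x = -3, which is not ≥ 0. All other constraints are satisfied.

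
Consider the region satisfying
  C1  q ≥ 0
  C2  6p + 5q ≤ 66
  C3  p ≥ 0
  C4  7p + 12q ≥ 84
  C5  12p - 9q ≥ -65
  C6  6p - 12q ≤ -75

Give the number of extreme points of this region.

Of the 15 pairwise boundary intersections, those satisfying every inequality are:
  (269/114, 197/19)
  (139/34, 141/17)
  (0, 7)
  (0, 65/9)
  (9/13, 343/52)

5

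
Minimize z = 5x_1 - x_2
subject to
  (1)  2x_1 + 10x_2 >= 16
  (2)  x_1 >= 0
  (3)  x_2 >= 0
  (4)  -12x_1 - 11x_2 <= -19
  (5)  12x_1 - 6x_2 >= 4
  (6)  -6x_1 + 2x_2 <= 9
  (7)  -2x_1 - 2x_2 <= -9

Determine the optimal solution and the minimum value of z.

Corner points and z = 5x_1 - x_2:
  (8, 0) → z = 40
  (29/8, 7/8) → z = 69/4
  (31/18, 25/9) → z = 35/6
The feasible region is unbounded (it extends along (1, 2), (1, 0)), but z strictly increases along every unbounded feasible direction, so there is no improving ray and the minimum is attained at a vertex.

x_1 = 31/18, x_2 = 25/9, minimum z = 35/6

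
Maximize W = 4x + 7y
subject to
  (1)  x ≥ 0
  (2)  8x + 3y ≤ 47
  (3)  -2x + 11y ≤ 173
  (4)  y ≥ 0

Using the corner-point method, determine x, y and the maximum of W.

x = 0, y = 47/3, maximum W = 329/3

At the optimal vertex, x = 0 and 8x + 3y = 47.
Solving simultaneously gives x = 0, y = 47/3.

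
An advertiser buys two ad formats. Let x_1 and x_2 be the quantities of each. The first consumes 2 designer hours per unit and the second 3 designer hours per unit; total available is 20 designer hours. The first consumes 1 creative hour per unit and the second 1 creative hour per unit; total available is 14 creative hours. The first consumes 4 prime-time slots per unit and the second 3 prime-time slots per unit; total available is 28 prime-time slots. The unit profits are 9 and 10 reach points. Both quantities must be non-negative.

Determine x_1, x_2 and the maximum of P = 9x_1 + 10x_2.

x_1 = 4, x_2 = 4, maximum P = 76

Corner points and P = 9x_1 + 10x_2:
  (0, 0) → P = 0
  (0, 20/3) → P = 200/3
  (7, 0) → P = 63
  (4, 4) → P = 76

The optimum lies where 2x_1 + 3x_2 = 20 and 4x_1 + 3x_2 = 28.
Solving simultaneously gives x_1 = 4, x_2 = 4.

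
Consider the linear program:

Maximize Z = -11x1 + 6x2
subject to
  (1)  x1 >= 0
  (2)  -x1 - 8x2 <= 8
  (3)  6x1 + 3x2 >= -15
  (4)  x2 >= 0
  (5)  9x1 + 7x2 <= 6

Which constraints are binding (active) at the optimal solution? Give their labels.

(1) and (5)

Feasible corners and Z = -11x1 + 6x2:
  (0, 0) → Z = 0
  (0, 6/7) → Z = 36/7
  (2/3, 0) → Z = -22/3

The maximum is at (0, 6/7). Substituting into each constraint, equality holds for (1) and (5); the remaining constraints have slack.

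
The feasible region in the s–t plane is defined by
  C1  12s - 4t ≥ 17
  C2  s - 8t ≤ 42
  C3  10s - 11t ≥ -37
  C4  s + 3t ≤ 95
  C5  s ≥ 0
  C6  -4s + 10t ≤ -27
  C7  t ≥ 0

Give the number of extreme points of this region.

4

The feasible vertices (each the meet of two boundaries and inside every other half-plane) are:
  (886/11, 53/11)
  (42, 0)
  (1031/22, 353/22)
  (27/4, 0)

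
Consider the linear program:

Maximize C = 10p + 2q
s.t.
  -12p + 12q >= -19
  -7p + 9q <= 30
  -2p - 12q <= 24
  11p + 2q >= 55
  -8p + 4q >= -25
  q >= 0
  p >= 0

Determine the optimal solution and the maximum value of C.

The binding constraints are -7p + 9q = 30 and -8p + 4q = -25.
Solving simultaneously gives p = 345/44, q = 415/44.

p = 345/44, q = 415/44, maximum C = 1070/11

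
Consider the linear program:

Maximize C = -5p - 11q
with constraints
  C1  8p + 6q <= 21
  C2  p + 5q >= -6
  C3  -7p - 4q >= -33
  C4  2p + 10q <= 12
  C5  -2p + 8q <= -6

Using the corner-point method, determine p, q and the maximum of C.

p = -1, q = -1, maximum C = 16

The binding constraints are p + 5q = -6 and -2p + 8q = -6.
Solving simultaneously gives p = -1, q = -1.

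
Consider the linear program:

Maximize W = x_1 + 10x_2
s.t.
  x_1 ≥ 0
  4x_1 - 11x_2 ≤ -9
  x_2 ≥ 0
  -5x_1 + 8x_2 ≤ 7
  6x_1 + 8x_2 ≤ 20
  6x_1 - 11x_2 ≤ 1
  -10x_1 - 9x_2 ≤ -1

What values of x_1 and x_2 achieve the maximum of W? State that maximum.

x_1 = 13/11, x_2 = 71/44, maximum W = 381/22

Corner points and W = x_1 + 10x_2:
  (0, 9/11) → W = 90/11
  (0, 7/8) → W = 35/4
  (74/49, 67/49) → W = 744/49
  (13/11, 71/44) → W = 381/22

The binding constraints are -5x_1 + 8x_2 = 7 and 6x_1 + 8x_2 = 20.
Solving simultaneously gives x_1 = 13/11, x_2 = 71/44.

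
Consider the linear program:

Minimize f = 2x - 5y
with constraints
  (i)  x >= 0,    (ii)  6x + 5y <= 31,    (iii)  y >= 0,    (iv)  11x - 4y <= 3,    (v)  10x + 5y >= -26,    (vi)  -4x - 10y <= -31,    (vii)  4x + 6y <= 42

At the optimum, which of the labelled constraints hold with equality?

Vertices and f = 2x - 5y:
  (0, 31/5) → f = -31
  (0, 31/10) → f = -31/2
  (139/79, 323/79) → f = -1337/79
  (11/9, 47/18) → f = -191/18

The minimum is at (0, 31/5). Substituting into each constraint, equality holds for (i) and (ii); the remaining constraints have slack.

(i) and (ii)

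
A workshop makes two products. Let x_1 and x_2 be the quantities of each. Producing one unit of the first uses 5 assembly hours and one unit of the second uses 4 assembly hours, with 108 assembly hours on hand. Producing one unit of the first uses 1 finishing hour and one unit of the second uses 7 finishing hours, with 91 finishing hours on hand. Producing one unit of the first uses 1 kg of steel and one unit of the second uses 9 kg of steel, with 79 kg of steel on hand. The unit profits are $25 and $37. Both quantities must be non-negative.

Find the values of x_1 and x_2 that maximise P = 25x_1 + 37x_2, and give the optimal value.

x_1 = 16, x_2 = 7, maximum P = 659

Extreme points and P = 25x_1 + 37x_2:
  (0, 0) → P = 0
  (0, 79/9) → P = 2923/9
  (108/5, 0) → P = 540
  (16, 7) → P = 659

At the optimal vertex, 5x_1 + 4x_2 = 108 and x_1 + 9x_2 = 79.
Solving simultaneously gives x_1 = 16, x_2 = 7.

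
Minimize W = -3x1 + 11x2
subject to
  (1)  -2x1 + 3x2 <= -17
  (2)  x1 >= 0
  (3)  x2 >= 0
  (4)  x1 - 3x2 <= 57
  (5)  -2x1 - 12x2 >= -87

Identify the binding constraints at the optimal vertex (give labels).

(3) and (5)

Feasible corners and W = -3x1 + 11x2:
  (17/2, 0) → W = -51/2
  (31/2, 14/3) → W = 29/6
  (87/2, 0) → W = -261/2

The minimum is at (87/2, 0). Substituting into each constraint, equality holds for (3) and (5); the remaining constraints have slack.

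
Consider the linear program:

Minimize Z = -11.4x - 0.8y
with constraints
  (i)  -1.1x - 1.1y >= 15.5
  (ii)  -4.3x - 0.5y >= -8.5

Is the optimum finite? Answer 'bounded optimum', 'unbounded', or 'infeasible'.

unbounded

From the feasible point (45/11, -200/11), moving in the direction (0.5, -4.3) keeps every constraint satisfied while Z decreases without bound.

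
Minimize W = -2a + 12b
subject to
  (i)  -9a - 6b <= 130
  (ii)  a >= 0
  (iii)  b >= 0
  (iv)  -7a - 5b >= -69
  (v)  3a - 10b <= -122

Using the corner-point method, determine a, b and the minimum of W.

a = 0, b = 61/5, minimum W = 732/5

Vertices and W = -2a + 12b:
  (0, 69/5) → W = 828/5
  (0, 61/5) → W = 732/5
  (16/17, 1061/85) → W = 12572/85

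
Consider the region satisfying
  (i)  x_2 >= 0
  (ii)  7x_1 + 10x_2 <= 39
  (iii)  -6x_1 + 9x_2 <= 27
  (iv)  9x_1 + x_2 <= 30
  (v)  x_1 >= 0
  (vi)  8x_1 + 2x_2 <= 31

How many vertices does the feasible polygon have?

Intersecting each pair of boundary lines and keeping only the points that satisfy every inequality leaves:
  (10/3, 0)
  (0, 0)
  (27/41, 141/41)
  (261/83, 141/83)
  (0, 3)

5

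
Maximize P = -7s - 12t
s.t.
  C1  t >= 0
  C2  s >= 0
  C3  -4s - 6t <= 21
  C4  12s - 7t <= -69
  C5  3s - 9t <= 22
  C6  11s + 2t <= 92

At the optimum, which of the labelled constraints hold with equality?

C2 and C4

Feasible corners and P = -7s - 12t:
  (0, 69/7) → P = -828/7
  (0, 46) → P = -552
  (506/101, 1863/101) → P = -25898/101

The maximum is at (0, 69/7). Substituting into each constraint, equality holds for C2 and C4; the remaining constraints have slack.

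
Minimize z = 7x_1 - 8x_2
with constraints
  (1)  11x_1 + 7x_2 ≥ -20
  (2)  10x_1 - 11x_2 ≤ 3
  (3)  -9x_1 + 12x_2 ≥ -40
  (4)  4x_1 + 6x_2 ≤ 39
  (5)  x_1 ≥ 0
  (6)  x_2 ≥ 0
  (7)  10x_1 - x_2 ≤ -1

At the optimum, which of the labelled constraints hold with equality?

Extreme points and z = 7x_1 - 8x_2:
  (0, 13/2) → z = -52
  (33/64, 197/32) → z = -2921/64
  (0, 1) → z = -8

The minimum is at (0, 13/2). Substituting into each constraint, equality holds for (4) and (5); the remaining constraints have slack.

(4) and (5)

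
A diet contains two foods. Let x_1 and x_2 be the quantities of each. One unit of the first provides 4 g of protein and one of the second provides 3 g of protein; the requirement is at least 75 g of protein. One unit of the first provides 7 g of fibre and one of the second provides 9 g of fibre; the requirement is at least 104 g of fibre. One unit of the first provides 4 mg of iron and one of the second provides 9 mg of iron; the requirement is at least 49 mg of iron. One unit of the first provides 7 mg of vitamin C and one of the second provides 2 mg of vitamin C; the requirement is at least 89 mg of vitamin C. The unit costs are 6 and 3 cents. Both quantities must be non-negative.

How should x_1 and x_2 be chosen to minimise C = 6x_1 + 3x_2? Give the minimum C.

Extreme points and C = 6x_1 + 3x_2:
  (0, 89/2) → C = 267/2
  (75/4, 0) → C = 225/2
  (9, 13) → C = 93
The feasible region is unbounded (it extends along (0, 1), (1, 0)), but C strictly increases along every unbounded feasible direction, so there is no improving ray and the minimum is attained at a vertex.

x_1 = 9, x_2 = 13, minimum C = 93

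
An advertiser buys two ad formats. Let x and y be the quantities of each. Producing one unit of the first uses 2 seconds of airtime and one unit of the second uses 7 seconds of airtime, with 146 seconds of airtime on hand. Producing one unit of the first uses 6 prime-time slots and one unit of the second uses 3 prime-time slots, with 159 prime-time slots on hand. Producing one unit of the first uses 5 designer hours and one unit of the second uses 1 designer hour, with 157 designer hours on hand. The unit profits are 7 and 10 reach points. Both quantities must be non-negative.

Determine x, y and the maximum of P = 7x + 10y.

Extreme points and P = 7x + 10y:
  (0, 0) → P = 0
  (0, 146/7) → P = 1460/7
  (53/2, 0) → P = 371/2
  (75/4, 31/2) → P = 1145/4

x = 75/4, y = 31/2, maximum P = 1145/4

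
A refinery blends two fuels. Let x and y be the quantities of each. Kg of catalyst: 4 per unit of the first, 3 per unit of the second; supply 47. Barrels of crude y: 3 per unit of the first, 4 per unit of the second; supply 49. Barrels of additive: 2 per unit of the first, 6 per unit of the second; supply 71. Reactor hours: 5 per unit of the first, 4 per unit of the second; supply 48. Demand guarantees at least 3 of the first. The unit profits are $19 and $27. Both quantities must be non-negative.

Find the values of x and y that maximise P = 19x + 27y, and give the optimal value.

x = 3, y = 33/4, maximum P = 1119/4

Vertices and P = 19x + 27y:
  (48/5, 0) → P = 912/5
  (3, 0) → P = 57
  (3, 33/4) → P = 1119/4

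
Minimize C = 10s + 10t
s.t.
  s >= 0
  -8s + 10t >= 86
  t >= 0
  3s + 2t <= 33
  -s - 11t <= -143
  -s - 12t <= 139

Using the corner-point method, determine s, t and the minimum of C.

Vertices and C = 10s + 10t:
  (0, 33/2) → C = 165
  (0, 13) → C = 130
  (77/31, 396/31) → C = 4730/31

s = 0, t = 13, minimum C = 130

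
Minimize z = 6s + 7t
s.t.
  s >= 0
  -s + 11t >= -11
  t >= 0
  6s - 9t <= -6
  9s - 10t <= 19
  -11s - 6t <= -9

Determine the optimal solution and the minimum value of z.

s = 1/3, t = 8/9, minimum z = 74/9

Extreme points and z = 6s + 7t:
  (0, 3/2) → z = 21/2
  (11, 8) → z = 122
  (1/3, 8/9) → z = 74/9
The feasible region is unbounded (it extends along (0, 1), (10, 9)), but z strictly increases along every unbounded feasible direction, so there is no improving ray and the minimum is attained at a vertex.

At the optimal vertex, 6s - 9t = -6 and -11s - 6t = -9.
Solving simultaneously gives s = 1/3, t = 8/9.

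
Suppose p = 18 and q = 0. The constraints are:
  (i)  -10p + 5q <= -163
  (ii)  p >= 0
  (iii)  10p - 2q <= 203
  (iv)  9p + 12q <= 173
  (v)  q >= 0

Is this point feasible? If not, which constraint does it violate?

(i): -180 ≤ -163 ✓
(ii): 18 ≥ 0 ✓
(iii): 180 ≤ 203 ✓
(iv): 162 ≤ 173 ✓
(v): 0 ≥ 0 ✓

feasible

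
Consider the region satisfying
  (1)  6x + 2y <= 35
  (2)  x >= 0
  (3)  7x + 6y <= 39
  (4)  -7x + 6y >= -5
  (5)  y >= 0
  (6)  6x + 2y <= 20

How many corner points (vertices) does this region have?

The feasible vertices (each the meet of two boundaries and inside every other half-plane) are:
  (0, 13/2)
  (0, 0)
  (21/11, 47/11)
  (5/7, 0)
  (13/5, 11/5)

5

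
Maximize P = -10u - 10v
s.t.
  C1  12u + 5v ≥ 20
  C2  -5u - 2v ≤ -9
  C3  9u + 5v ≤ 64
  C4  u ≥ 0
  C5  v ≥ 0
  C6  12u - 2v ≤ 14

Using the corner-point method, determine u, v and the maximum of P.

Extreme points and P = -10u - 10v:
  (0, 9/2) → P = -45
  (23/17, 19/17) → P = -420/17
  (0, 64/5) → P = -128
  (33/13, 107/13) → P = -1400/13

The binding constraints are -5u - 2v = -9 and 12u - 2v = 14.
Solving simultaneously gives u = 23/17, v = 19/17.

u = 23/17, v = 19/17, maximum P = -420/17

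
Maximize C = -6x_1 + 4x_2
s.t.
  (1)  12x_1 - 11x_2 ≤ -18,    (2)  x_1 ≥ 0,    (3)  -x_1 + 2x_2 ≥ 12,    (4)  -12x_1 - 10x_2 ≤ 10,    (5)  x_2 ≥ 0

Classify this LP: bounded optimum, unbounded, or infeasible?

From the feasible point (96/13, 126/13), moving in the direction (0, 1) keeps every constraint satisfied while C increases without bound.

unbounded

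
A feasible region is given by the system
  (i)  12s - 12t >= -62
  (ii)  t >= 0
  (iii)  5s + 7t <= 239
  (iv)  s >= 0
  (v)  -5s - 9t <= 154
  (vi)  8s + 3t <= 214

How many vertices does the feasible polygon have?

Intersecting each pair of boundary lines and keeping only the points that satisfy every inequality leaves:
  (1217/72, 1589/72)
  (0, 31/6)
  (0, 0)
  (107/4, 0)
  (781/41, 842/41)

5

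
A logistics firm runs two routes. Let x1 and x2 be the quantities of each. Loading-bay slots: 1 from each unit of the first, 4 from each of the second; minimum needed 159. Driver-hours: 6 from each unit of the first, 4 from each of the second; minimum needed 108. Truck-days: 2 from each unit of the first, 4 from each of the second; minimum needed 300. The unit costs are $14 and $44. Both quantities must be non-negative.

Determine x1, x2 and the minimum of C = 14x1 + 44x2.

Corner points and C = 14x1 + 44x2:
  (0, 75) → C = 3300
  (159, 0) → C = 2226
  (141, 9/2) → C = 2172
The feasible region is unbounded (it extends along (0, 1), (1, 0)), but C strictly increases along every unbounded feasible direction, so there is no improving ray and the minimum is attained at a vertex.

The binding constraints are x1 + 4x2 = 159 and 2x1 + 4x2 = 300.
Solving simultaneously gives x1 = 141, x2 = 9/2.

x1 = 141, x2 = 9/2, minimum C = 2172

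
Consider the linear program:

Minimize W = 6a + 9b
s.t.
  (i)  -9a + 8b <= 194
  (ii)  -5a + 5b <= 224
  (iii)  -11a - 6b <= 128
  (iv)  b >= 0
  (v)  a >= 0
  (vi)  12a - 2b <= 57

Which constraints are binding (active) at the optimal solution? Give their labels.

(iv) and (v)

Corner points and W = 6a + 9b:
  (0, 97/4) → W = 873/4
  (422/39, 947/26) → W = 10211/26
  (0, 0) → W = 0
  (19/4, 0) → W = 57/2

The minimum is at (0, 0). Substituting into each constraint, equality holds for (iv) and (v); the remaining constraints have slack.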